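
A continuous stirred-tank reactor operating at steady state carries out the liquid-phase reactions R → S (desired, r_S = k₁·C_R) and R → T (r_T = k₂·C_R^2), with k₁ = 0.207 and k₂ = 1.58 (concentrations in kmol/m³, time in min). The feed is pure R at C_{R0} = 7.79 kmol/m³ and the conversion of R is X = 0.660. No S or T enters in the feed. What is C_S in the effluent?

Exit C_R = C_{R0}(1−X) = 7.79×0.340 = 2.649 kmol/m³.
A CSTR operates uniformly at the exit composition, giving r_S = 0.5483 and r_T = 11.08 (each k·C_R^n at C_R = 2.649).
Fraction of consumed R going to S: r_S/(r_S+r_T) = 0.04713.
C_S = 0.04713·C_{R0}·X = 0.04713×7.79×0.660 = 0.242 kmol/m³.

0.242 kmol/m³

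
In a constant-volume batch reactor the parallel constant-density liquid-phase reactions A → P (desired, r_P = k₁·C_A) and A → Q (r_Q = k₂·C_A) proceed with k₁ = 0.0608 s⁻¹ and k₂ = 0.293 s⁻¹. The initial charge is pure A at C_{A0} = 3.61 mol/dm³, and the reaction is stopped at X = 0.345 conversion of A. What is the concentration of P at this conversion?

0.214 mol/dm³

C_A = C_{A0}(1−X) = 2.365 mol/dm³.
Both paths are first order in A, so the instantaneous fraction to P is constant: dC_P/d(−C_A) = k₁/(k₁+k₂) = 0.1718.
C_P = 0.1718·(C_{A0}−C_A) = 0.1718×1.245 = 0.214 mol/dm³.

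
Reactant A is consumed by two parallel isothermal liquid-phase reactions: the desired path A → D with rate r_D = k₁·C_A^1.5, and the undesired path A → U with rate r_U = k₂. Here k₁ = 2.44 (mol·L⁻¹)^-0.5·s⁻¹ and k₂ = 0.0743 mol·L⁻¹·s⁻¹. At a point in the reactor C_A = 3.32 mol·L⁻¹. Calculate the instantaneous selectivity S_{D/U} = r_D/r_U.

199

S_{D/U} = r_D/r_U = (k₁·C_A^1.5)/(k₂) = (k₁/k₂)·C_A^1.5.
= (2.44×3.320^1.5) / (0.0743) = 14.76/0.07430 = 199.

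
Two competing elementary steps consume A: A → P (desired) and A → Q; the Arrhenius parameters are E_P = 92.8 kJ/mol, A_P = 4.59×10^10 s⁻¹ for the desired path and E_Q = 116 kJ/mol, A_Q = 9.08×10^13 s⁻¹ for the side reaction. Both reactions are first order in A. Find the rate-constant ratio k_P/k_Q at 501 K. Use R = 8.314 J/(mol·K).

0.133

With equal orders, S_{P/Q} = k_P/k_Q = (A_P/A_Q)·exp[(E_Q−E_P)/(RT)].
(E_Q−E_P)/(RT) = (116−92.8)×10³/(8.314×501) = 23200/4165 = 5.570.
k_P/k_Q = (4.59×10^10/9.08×10^13)·exp(5.570) = 5.055×10^-4 × 262.4 = 0.133.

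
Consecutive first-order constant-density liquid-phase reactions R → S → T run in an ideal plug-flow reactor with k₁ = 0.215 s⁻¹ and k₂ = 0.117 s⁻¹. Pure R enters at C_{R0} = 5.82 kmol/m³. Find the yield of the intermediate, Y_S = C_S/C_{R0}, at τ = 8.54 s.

0.458

Solving the coupled first-order balances gives C_S(τ) = [k₁/(k₂−k₁)]·C_{R0}·(e^(−k₁τ) − e^(−k₂τ)).
e^(−k₁τ) = e^(−0.215×8.54) = e^(−1.836) = 0.1594; e^(−k₂τ) = e^(−0.9992) = 0.3682.
C_S = 0.215×5.82/(0.117−0.215) × (0.1594−0.3682) = (-12.77)×(-0.2087) = 2.665 kmol/m³.
Y_S = C_S/C_{R0} = 2.665/5.82 = 0.458.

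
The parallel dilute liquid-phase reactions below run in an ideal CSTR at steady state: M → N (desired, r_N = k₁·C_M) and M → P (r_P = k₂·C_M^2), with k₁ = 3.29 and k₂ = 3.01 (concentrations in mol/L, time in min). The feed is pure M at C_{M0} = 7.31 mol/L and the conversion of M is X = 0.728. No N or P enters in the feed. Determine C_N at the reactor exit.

Exit C_M = C_{M0}(1−X) = 7.31×0.272 = 1.988 mol/L.
A CSTR operates uniformly at the exit composition, giving r_N = 6.542 and r_P = 11.90 (each k·C_M^n at C_M = 1.988).
Fraction of consumed M going to N: r_N/(r_N+r_P) = 0.3547.
C_N = 0.3547·C_{M0}·X = 0.3547×7.31×0.728 = 1.89 mol/L.

1.89 mol/L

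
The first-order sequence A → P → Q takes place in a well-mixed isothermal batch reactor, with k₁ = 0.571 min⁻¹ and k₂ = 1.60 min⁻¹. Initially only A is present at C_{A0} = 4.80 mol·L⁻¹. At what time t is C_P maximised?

Setting dC_P/dt = 0 gives t_opt = ln(k₂/k₁)/(k₂−k₁).
= ln(1.60/0.571)/(1.60−0.571) = ln(2.802)/1.029 = 1.030/1.029 = 1.00 min.

1.00 min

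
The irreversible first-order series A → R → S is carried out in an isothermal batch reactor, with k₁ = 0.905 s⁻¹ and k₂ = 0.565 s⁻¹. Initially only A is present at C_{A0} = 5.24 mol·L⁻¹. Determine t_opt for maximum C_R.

For first-order series the maximum of C_R occurs at t_opt = ln(k₂/k₁)/(k₂−k₁).
= ln(0.565/0.905)/(0.565−0.905) = ln(0.6243)/-0.3400 = -0.4711/-0.3400 = 1.39 s.

1.39 s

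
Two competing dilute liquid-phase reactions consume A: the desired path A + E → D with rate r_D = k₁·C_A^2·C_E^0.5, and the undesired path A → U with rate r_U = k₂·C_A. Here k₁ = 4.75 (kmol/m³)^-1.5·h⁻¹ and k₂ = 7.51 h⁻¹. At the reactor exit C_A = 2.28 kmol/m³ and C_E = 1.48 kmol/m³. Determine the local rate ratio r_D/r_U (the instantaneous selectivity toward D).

S_{D/U} = r_D/r_U = (k₁·C_A^2·C_E^0.5)/(k₂·C_A) = (k₁/k₂)·C_A·C_E^0.5.
= (4.75×2.280^2×1.480^0.5) / (7.51×2.280) = 30.04/17.12 = 1.75.

1.75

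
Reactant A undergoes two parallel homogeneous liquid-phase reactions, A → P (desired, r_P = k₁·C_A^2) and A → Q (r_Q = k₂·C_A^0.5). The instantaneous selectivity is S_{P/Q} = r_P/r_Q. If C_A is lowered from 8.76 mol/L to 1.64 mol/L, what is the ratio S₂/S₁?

0.0810

S_{P/Q} = (k₁/k₂)·C_A^1.5, so S₂/S₁ = (C_{A,2}/C_{A,1})^1.5.
= (1.64/8.76)^1.5 = (0.1872)^1.5 = 0.0810.
Selectivity toward P falls as C_A falls — high-concentration operation is favoured.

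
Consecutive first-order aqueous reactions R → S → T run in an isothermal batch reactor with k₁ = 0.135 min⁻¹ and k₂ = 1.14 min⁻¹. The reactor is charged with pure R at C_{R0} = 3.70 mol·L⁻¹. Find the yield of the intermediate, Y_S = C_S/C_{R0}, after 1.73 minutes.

The intermediate concentration in a first-order A→B→C sequence is C_S = k₁C_{R0}(e^(−k₁t) − e^(−k₂t))/(k₂−k₁).
e^(−k₁t) = e^(−0.135×1.73) = e^(−0.2336) = 0.7917; e^(−k₂t) = e^(−1.972) = 0.1392.
C_S = 0.135×3.70/(1.14−0.135) × (0.7917−0.1392) = 0.4970×0.6526 = 0.3243 mol·L⁻¹.
Y_S = C_S/C_{R0} = 0.3243/3.70 = 0.0877.

0.0877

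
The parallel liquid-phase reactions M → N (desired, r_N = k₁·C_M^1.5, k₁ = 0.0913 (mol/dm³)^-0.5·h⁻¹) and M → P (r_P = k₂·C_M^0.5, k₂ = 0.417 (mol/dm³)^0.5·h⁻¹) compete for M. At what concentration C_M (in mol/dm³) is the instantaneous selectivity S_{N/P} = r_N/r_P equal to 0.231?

S_{N/P} = (k₁/k₂)·C_M ⇒ C_M = S·k₂/k₁.
= 0.231×0.417/0.0913 = 1.06 mol/dm³.

1.06 mol/dm³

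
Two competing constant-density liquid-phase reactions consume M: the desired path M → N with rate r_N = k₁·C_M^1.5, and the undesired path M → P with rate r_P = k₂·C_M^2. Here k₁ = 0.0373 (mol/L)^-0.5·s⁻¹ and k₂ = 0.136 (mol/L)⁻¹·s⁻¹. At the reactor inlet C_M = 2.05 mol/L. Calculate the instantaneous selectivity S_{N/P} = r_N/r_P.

0.192

S_{N/P} = r_N/r_P = (k₁·C_M^1.5)/(k₂·C_M^2) = (k₁/k₂)·C_M^-0.5.
= (0.0373×2.050^1.5) / (0.136×2.050^2) = 0.1095/0.5715 = 0.192.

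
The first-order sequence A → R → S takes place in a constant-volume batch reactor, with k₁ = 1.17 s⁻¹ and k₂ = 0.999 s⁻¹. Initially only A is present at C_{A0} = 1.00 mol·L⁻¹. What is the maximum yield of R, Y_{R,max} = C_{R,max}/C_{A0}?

0.397

Evaluating C_R at t_opt = ln(k₂/k₁)/(k₂−k₁) gives C_{R,max}/C_{A0} = (k₁/k₂)^[k₂/(k₂−k₁)].
= (1.17/0.999)^(0.999/(0.999−1.17)) = (1.171)^(-5.842) = 0.3973.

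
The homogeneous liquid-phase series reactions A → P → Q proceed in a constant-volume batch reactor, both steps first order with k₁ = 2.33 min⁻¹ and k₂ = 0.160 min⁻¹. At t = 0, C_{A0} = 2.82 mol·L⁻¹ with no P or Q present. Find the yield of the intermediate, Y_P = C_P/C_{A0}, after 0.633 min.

0.725

For first-order series with pure A initially, C_P(t) = k₁C_{A0}/(k₂−k₁)·(e^(−k₁t) − e^(−k₂t)).
e^(−k₁t) = e^(−2.33×0.633) = e^(−1.475) = 0.2288; e^(−k₂t) = e^(−0.1013) = 0.9037.
C_P = 2.33×2.82/(0.160−2.33) × (0.2288−0.9037) = (-3.028)×(-0.6749) = 2.043 mol·L⁻¹.
Y_P = C_P/C_{A0} = 2.043/2.82 = 0.725.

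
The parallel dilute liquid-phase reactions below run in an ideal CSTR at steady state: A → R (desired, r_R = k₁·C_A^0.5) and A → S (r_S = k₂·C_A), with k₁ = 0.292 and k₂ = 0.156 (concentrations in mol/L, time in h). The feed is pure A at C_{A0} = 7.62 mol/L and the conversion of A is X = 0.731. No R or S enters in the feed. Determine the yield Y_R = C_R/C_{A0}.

0.414

Exit C_A = C_{A0}(1−X) = 7.62×0.269 = 2.050 mol/L.
A CSTR operates uniformly at the exit composition, giving r_R = 0.4181 and r_S = 0.3198 (each k·C_A^n at C_A = 2.050).
Fraction of consumed A going to R: r_R/(r_R+r_S) = 0.5666.
C_R = 0.5666·C_{A0}·X = 0.5666×7.62×0.731 = 3.16 mol/L; Y_R = C_R/C_{A0} = 0.414.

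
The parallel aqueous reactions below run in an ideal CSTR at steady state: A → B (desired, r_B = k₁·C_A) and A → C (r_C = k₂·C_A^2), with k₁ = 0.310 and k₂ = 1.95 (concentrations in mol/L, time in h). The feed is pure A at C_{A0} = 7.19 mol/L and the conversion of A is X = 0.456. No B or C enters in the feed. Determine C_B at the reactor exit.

Exit C_A = C_{A0}(1−X) = 7.19×0.544 = 3.911 mol/L.
In a CSTR the entire volume is at exit conditions, so r_B = 0.310×3.911 = 1.213 and r_C = 1.95×3.911^2 = 29.83.
Fraction of consumed A going to B: r_B/(r_B+r_C) = 0.03906.
C_B = 0.03906·C_{A0}·X = 0.03906×7.19×0.456 = 0.128 mol/L.

0.128 mol/L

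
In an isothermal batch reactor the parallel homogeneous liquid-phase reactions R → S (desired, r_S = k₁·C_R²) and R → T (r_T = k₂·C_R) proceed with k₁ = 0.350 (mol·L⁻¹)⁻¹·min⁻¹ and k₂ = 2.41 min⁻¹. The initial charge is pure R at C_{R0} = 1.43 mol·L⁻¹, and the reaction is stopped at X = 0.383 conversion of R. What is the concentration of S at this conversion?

0.0786 mol·L⁻¹

C_R = C_{R0}(1−X) = 0.8823 mol·L⁻¹.
Along a PFR/batch, dC_T/dC_R = −r_T/(r_S+r_T) = −k₂/(k₂+k₁·C_R).
Integrating from C_{R0} to C_R: C_T = (2.41/0.350)·ln[(2.41+0.350·1.43)/(2.41+0.350·0.882)] = 6.886·ln(2.910/2.719) = 0.4691 mol·L⁻¹.
Then C_S = (C_{R0}−C_R) − C_T = 0.5477 − 0.4691 = 0.07856 mol·L⁻¹.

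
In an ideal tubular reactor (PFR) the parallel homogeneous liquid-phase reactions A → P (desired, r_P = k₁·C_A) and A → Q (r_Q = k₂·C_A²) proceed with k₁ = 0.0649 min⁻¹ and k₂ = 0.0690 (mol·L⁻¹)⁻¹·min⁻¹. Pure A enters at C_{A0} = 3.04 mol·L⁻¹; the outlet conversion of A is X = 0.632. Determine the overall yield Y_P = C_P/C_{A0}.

0.204

C_A = C_{A0}(1−X) = 1.119 mol·L⁻¹.
Along a PFR/batch, dC_P/dC_A = −r_P/(r_P+r_Q) = −k₁/(k₁+k₂·C_A).
Integrating from C_{A0} to C_A: C_P = (0.0649/0.0690)·ln[(0.0649+0.0690·3.04)/(0.0649+0.0690·1.12)] = 0.9406·ln(0.2747/0.1421) = 0.6199 mol·L⁻¹.
Y_P = C_P/C_{A0} = 0.6199/3.04 = 0.204.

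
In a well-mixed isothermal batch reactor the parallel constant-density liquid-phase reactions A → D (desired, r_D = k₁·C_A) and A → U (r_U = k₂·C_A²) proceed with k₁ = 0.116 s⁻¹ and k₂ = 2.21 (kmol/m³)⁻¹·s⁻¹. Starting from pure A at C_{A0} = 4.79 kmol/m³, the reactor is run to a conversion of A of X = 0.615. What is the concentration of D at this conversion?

0.0492 kmol/m³

C_A = C_{A0}(1−X) = 1.844 kmol/m³.
Along a PFR/batch, dC_D/dC_A = −r_D/(r_D+r_U) = −k₁/(k₁+k₂·C_A).
Integrating from C_{A0} to C_A: C_D = (0.116/2.21)·ln[(0.116+2.21·4.79)/(0.116+2.21·1.84)] = 0.05249·ln(10.70/4.192) = 0.04920 kmol/m³.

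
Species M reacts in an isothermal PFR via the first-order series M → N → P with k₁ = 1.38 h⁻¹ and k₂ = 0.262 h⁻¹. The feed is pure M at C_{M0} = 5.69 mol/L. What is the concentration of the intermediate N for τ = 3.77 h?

2.58 mol/L

For first-order series with pure M initially, C_N(τ) = k₁C_{M0}/(k₂−k₁)·(e^(−k₁τ) − e^(−k₂τ)).
e^(−k₁τ) = e^(−1.38×3.77) = e^(−5.203) = 0.005502; e^(−k₂τ) = e^(−0.9877) = 0.3724.
C_N = 1.38×5.69/(0.262−1.38) × (0.005502−0.3724) = (-7.023)×(-0.3669) = 2.577 mol/L.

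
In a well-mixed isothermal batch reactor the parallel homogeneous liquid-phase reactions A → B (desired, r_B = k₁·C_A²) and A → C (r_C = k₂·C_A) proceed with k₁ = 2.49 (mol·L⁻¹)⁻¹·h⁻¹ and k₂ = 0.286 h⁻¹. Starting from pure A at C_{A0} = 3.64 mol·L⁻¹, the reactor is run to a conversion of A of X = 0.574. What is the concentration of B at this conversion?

2.00 mol·L⁻¹

C_A = C_{A0}(1−X) = 1.551 mol·L⁻¹.
Along a PFR/batch, dC_C/dC_A = −r_C/(r_B+r_C) = −k₂/(k₂+k₁·C_A).
Integrating from C_{A0} to C_A: C_C = (0.286/2.49)·ln[(0.286+2.49·3.64)/(0.286+2.49·1.55)] = 0.1149·ln(9.350/4.147) = 0.09337 mol·L⁻¹.
Then C_B = (C_{A0}−C_A) − C_C = 2.089 − 0.09337 = 1.996 mol·L⁻¹.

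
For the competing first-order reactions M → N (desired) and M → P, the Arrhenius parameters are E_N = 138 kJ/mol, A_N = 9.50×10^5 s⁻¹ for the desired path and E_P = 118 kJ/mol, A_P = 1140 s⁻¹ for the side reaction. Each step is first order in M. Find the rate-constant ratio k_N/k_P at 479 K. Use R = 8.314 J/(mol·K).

5.49

With equal orders, S_{N/P} = k_N/k_P = (A_N/A_P)·exp[(E_P−E_N)/(RT)].
(E_P−E_N)/(RT) = (118−138)×10³/(8.314×479) = -20000/3982 = -5.022.
k_N/k_P = (9.50×10^5/1140)·exp(-5.022) = 833.3 × 0.006591 = 5.49.
Since E_N > E_P, raising the temperature improves selectivity toward N.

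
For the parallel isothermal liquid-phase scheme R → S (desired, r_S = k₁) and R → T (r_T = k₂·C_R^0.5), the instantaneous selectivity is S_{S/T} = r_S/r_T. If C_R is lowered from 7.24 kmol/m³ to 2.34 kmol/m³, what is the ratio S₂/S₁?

S_{S/T} = (k₁/k₂)·C_R^-0.5, so S₂/S₁ = (C_{R,2}/C_{R,1})^-0.5.
= (2.34/7.24)^(-0.5) = (0.3232)^(-0.5) = 1.76.
Selectivity toward S rises as C_R falls — low-concentration operation is favoured.

1.76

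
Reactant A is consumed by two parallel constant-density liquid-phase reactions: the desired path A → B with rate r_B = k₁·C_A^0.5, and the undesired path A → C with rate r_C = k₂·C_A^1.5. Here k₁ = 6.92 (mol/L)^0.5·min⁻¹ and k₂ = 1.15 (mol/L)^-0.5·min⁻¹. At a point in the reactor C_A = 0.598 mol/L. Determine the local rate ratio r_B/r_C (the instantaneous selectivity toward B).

10.1

S_{B/C} = r_B/r_C = (k₁·C_A^0.5)/(k₂·C_A^1.5) = (k₁/k₂)·C_A⁻¹.
= (6.92×0.5980^0.5) / (1.15×0.5980^1.5) = 5.351/0.5318 = 10.1.
The undesired path is higher order in A, so low C_A (CSTR or dilute feed) favours B.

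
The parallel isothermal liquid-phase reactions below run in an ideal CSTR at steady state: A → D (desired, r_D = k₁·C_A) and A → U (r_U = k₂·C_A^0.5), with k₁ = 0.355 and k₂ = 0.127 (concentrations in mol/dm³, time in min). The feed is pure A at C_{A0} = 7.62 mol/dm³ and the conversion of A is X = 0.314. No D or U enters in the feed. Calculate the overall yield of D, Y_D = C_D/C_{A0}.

0.272

Exit C_A = C_{A0}(1−X) = 7.62×0.686 = 5.227 mol/dm³.
In a CSTR the entire volume is at exit conditions, so r_D = 0.355×5.227 = 1.856 and r_U = 0.127×5.227^0.5 = 0.2904.
Fraction of consumed A going to D: r_D/(r_D+r_U) = 0.8647.
C_D = 0.8647·C_{A0}·X = 0.8647×7.62×0.314 = 2.07 mol/dm³; Y_D = C_D/C_{A0} = 0.272.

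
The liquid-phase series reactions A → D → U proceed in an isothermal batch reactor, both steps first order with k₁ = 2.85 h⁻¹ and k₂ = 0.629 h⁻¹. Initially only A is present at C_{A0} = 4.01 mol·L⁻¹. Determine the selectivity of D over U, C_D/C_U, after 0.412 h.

Solving the coupled first-order balances gives C_D(t) = [k₁/(k₂−k₁)]·C_{A0}·(e^(−k₁t) − e^(−k₂t)).
e^(−k₁t) = e^(−2.85×0.412) = e^(−1.174) = 0.3091; e^(−k₂t) = e^(−0.2591) = 0.7717.
C_D = 2.85×4.01/(0.629−2.85) × (0.3091−0.7717) = (-5.146)×(-0.4626) = 2.381 mol·L⁻¹.
C_A = C_{A0}e^(−k₁t) = 1.239 mol·L⁻¹, so C_U = C_{A0}−C_A−C_D = 0.3900 mol·L⁻¹; C_D/C_U = 6.10.

6.10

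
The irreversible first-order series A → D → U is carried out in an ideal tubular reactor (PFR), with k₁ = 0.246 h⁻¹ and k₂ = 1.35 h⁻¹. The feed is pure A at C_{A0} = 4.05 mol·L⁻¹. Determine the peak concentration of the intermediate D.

At the optimum, C_{D,max}/C_{A0} = (k₁/k₂)^[k₂/(k₂−k₁)].
= (0.246/1.35)^(1.35/(1.35−0.246)) = (0.1822)^(1.223) = 0.1247.
C_{D,max} = 0.1247×4.05 = 0.505 mol·L⁻¹.

0.505 mol·L⁻¹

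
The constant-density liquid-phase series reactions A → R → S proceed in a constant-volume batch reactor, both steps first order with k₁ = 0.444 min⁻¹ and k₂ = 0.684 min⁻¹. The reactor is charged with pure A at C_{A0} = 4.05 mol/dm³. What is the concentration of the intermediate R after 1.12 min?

For first-order series with pure A initially, C_R(t) = k₁C_{A0}/(k₂−k₁)·(e^(−k₁t) − e^(−k₂t)).
e^(−k₁t) = e^(−0.444×1.12) = e^(−0.4973) = 0.6082; e^(−k₂t) = e^(−0.7661) = 0.4648.
C_R = 0.444×4.05/(0.684−0.444) × (0.6082−0.4648) = 7.492×0.1434 = 1.074 mol/dm³.

1.07 mol/dm³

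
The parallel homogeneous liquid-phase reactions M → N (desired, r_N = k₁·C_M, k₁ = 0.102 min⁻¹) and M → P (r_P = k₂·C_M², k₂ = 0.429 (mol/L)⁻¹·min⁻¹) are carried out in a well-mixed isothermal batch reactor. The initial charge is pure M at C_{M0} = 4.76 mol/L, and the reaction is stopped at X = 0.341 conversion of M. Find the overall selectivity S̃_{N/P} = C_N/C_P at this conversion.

0.0610

C_M = C_{M0}(1−X) = 3.137 mol/L.
Along a PFR/batch, dC_N/dC_M = −r_N/(r_N+r_P) = −k₁/(k₁+k₂·C_M).
Integrating from C_{M0} to C_M: C_N = (0.102/0.429)·ln[(0.102+0.429·4.76)/(0.102+0.429·3.14)] = 0.2378·ln(2.144/1.448) = 0.09337 mol/L.
C_P = (C_{M0}−C_M)−C_N = 1.530 mol/L; S̃_{N/P} = 0.09337/1.530 = 0.0610.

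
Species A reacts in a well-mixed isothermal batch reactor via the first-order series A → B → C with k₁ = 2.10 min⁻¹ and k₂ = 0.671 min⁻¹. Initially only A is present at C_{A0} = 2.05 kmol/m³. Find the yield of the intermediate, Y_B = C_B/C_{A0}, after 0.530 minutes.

0.547

For first-order series with pure A initially, C_B(t) = k₁C_{A0}/(k₂−k₁)·(e^(−k₁t) − e^(−k₂t)).
e^(−k₁t) = e^(−2.10×0.530) = e^(−1.113) = 0.3286; e^(−k₂t) = e^(−0.3556) = 0.7007.
C_B = 2.10×2.05/(0.671−2.10) × (0.3286−0.7007) = (-3.013)×(-0.3722) = 1.121 kmol/m³.
Y_B = C_B/C_{A0} = 1.121/2.05 = 0.547.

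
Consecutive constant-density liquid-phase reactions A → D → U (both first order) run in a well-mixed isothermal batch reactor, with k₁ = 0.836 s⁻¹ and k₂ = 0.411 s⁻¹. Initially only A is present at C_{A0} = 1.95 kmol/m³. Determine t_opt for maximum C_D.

1.67 s

For first-order series the maximum of C_D occurs at t_opt = ln(k₂/k₁)/(k₂−k₁).
= ln(0.411/0.836)/(0.411−0.836) = ln(0.4916)/-0.4250 = -0.7100/-0.4250 = 1.67 s.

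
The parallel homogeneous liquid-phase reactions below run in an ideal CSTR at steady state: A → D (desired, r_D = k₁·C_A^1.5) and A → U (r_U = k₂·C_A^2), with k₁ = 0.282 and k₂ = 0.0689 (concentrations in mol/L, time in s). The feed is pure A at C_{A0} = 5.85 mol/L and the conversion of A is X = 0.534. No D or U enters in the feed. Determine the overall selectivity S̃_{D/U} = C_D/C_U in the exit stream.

2.48

Exit C_A = C_{A0}(1−X) = 5.85×0.466 = 2.726 mol/L.
Rates in a CSTR are evaluated at the outlet concentration: r_D = 0.282×2.726^1.5 = 1.269, r_U = 0.0689×2.726^2 = 0.5120.
Overall selectivity = C_D/C_U = r_Dτ/(r_Uτ) = r_D/r_U = 2.48.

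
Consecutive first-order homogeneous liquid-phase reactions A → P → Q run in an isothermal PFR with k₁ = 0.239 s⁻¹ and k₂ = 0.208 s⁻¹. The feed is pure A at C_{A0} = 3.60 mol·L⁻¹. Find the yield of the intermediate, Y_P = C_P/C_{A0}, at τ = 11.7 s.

Solving the coupled first-order balances gives C_P(τ) = [k₁/(k₂−k₁)]·C_{A0}·(e^(−k₁τ) − e^(−k₂τ)).
e^(−k₁τ) = e^(−0.239×11.7) = e^(−2.796) = 0.06104; e^(−k₂τ) = e^(−2.434) = 0.08772.
C_P = 0.239×3.60/(0.208−0.239) × (0.06104−0.08772) = (-27.75)×(-0.02668) = 0.7406 mol·L⁻¹.
Y_P = C_P/C_{A0} = 0.7406/3.60 = 0.206.

0.206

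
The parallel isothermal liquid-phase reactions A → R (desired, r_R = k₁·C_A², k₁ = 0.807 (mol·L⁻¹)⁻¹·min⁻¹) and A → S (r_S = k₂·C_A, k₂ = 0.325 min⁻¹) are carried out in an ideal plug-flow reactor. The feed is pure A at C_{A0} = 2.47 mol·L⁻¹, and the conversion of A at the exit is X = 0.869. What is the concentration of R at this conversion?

C_A = C_{A0}(1−X) = 0.3236 mol·L⁻¹.
Along a PFR/batch, dC_S/dC_A = −r_S/(r_R+r_S) = −k₂/(k₂+k₁·C_A).
Integrating from C_{A0} to C_A: C_S = (0.325/0.807)·ln[(0.325+0.807·2.47)/(0.325+0.807·0.324)] = 0.4027·ln(2.318/0.5861) = 0.5538 mol·L⁻¹.
Then C_R = (C_{A0}−C_A) − C_S = 2.146 − 0.5538 = 1.593 mol·L⁻¹.

1.59 mol·L⁻¹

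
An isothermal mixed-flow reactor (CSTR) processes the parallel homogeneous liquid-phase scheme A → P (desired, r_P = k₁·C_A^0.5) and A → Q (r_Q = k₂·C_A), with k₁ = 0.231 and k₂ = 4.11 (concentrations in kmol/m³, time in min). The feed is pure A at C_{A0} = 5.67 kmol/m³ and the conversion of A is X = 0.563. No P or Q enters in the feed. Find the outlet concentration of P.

0.110 kmol/m³

Exit C_A = C_{A0}(1−X) = 5.67×0.437 = 2.478 kmol/m³.
In a CSTR the entire volume is at exit conditions, so r_P = 0.231×2.478^0.5 = 0.3636 and r_Q = 4.11×2.478 = 10.18.
Fraction of consumed A going to P: r_P/(r_P+r_Q) = 0.03447.
C_P = 0.03447·C_{A0}·X = 0.03447×5.67×0.563 = 0.110 kmol/m³.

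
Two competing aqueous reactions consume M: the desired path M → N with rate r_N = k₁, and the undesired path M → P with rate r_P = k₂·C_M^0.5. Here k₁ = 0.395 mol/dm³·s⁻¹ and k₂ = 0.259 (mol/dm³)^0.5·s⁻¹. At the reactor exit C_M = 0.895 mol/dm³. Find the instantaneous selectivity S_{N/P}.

1.61

S_{N/P} = r_N/r_P = (k₁)/(k₂·C_M^0.5) = (k₁/k₂)·C_M^-0.5.
= (0.395) / (0.259×0.8950^0.5) = 0.3950/0.2450 = 1.61.
The undesired path is higher order in M, so low C_M (CSTR or dilute feed) favours N.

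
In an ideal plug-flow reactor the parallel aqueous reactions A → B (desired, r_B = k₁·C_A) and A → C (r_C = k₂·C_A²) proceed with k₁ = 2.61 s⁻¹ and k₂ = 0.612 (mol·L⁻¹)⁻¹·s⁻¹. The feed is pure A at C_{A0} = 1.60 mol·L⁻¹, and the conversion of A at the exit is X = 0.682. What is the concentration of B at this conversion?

0.878 mol·L⁻¹

C_A = C_{A0}(1−X) = 0.5088 mol·L⁻¹.
Along a PFR/batch, dC_B/dC_A = −r_B/(r_B+r_C) = −k₁/(k₁+k₂·C_A).
Integrating from C_{A0} to C_A: C_B = (2.61/0.612)·ln[(2.61+0.612·1.60)/(2.61+0.612·0.509)] = 4.265·ln(3.589/2.921) = 0.8780 mol·L⁻¹.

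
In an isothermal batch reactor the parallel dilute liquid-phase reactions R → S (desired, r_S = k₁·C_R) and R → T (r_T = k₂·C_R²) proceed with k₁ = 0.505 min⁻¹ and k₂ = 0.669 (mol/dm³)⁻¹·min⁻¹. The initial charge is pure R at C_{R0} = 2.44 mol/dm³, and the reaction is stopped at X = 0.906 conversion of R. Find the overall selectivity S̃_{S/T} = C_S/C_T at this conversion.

0.672

C_R = C_{R0}(1−X) = 0.2294 mol/dm³.
Along a PFR/batch, dC_S/dC_R = −r_S/(r_S+r_T) = −k₁/(k₁+k₂·C_R).
Integrating from C_{R0} to C_R: C_S = (0.505/0.669)·ln[(0.505+0.669·2.44)/(0.505+0.669·0.229)] = 0.7549·ln(2.137/0.6584) = 0.8888 mol/dm³.
C_T = (C_{R0}−C_R)−C_S = 1.322 mol/dm³; S̃_{S/T} = 0.8888/1.322 = 0.672.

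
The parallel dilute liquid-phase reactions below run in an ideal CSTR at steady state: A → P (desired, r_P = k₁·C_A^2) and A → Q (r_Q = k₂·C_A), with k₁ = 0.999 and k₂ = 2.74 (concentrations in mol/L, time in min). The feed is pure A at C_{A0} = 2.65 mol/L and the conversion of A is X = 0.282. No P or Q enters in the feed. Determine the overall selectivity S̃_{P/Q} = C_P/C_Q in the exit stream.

0.694

Exit C_A = C_{A0}(1−X) = 2.65×0.718 = 1.903 mol/L.
In a CSTR the entire volume is at exit conditions, so r_P = 0.999×1.903^2 = 3.617 and r_Q = 2.74×1.903 = 5.213.
Overall selectivity = C_P/C_Q = r_Pτ/(r_Qτ) = r_P/r_Q = 0.694.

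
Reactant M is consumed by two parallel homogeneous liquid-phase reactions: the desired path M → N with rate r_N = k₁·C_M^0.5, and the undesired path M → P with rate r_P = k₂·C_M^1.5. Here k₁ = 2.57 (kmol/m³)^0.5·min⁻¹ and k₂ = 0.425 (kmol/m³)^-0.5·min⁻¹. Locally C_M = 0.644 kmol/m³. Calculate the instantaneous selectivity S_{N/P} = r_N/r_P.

S_{N/P} = r_N/r_P = (k₁·C_M^0.5)/(k₂·C_M^1.5) = (k₁/k₂)·C_M⁻¹.
= (2.57×0.6440^0.5) / (0.425×0.6440^1.5) = 2.062/0.2196 = 9.39.

9.39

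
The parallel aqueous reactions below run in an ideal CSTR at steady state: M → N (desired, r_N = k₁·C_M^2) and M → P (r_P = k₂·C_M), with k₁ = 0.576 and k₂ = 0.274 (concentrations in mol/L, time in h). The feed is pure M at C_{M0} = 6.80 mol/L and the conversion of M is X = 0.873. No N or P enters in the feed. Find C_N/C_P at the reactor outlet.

1.82

Exit C_M = C_{M0}(1−X) = 6.80×0.127 = 0.8636 mol/L.
Rates in a CSTR are evaluated at the outlet concentration: r_N = 0.576×0.8636^2 = 0.4296, r_P = 0.274×0.8636 = 0.2366.
Overall selectivity = C_N/C_P = r_Nτ/(r_Pτ) = r_N/r_P = 1.82.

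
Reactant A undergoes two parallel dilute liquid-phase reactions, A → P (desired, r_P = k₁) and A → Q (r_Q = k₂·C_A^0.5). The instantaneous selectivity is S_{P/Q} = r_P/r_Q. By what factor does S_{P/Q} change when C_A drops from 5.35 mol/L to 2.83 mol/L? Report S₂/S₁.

S_{P/Q} = (k₁/k₂)·C_A^-0.5, so S₂/S₁ = (C_{A,2}/C_{A,1})^-0.5.
= (2.83/5.35)^(-0.5) = (0.5290)^(-0.5) = 1.37.
Selectivity toward P rises as C_A falls — low-concentration operation is favoured.

1.37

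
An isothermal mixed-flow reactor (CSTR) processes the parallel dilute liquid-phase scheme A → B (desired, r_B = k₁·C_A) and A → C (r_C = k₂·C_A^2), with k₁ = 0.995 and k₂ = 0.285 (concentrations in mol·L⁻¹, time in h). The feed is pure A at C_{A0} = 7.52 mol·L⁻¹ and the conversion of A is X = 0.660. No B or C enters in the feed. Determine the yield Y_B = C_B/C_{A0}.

0.381

Exit C_A = C_{A0}(1−X) = 7.52×0.340 = 2.557 mol·L⁻¹.
Rates in a CSTR are evaluated at the outlet concentration: r_B = 0.995×2.557 = 2.544, r_C = 0.285×2.557^2 = 1.863.
Fraction of consumed A going to B: r_B/(r_B+r_C) = 0.5773.
C_B = 0.5773·C_{A0}·X = 0.5773×7.52×0.660 = 2.87 mol·L⁻¹; Y_B = C_B/C_{A0} = 0.381.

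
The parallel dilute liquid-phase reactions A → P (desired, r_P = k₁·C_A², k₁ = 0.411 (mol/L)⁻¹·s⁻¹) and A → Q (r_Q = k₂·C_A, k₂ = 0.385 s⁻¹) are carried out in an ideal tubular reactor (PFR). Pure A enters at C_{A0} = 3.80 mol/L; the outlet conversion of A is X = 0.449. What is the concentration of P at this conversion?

1.29 mol/L

C_A = C_{A0}(1−X) = 2.094 mol/L.
Along a PFR/batch, dC_Q/dC_A = −r_Q/(r_P+r_Q) = −k₂/(k₂+k₁·C_A).
Integrating from C_{A0} to C_A: C_Q = (0.385/0.411)·ln[(0.385+0.411·3.80)/(0.385+0.411·2.09)] = 0.9367·ln(1.947/1.246) = 0.4184 mol/L.
Then C_P = (C_{A0}−C_A) − C_Q = 1.706 − 0.4184 = 1.288 mol/L.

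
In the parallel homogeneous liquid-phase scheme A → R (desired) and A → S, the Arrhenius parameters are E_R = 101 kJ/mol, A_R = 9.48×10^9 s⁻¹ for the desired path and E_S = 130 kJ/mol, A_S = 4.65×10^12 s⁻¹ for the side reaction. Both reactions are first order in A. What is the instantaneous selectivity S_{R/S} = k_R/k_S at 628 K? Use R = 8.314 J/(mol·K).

0.527

Since both paths have the same order in A, the concentration cancels and S_{R/S} = k_R/k_S = (A_R/A_S)·exp[(E_S−E_R)/(RT)].
(E_S−E_R)/(RT) = (130−101)×10³/(8.314×628) = 29000/5221 = 5.554.
k_R/k_S = (9.48×10^9/4.65×10^12)·exp(5.554) = 0.002039 × 258.3 = 0.527.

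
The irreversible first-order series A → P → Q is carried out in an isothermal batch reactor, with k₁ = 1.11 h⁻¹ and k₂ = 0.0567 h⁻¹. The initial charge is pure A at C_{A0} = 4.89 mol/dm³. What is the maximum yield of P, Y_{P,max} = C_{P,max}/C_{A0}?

At the optimum, C_{P,max}/C_{A0} = (k₁/k₂)^[k₂/(k₂−k₁)].
= (1.11/0.0567)^(0.0567/(0.0567−1.11)) = (19.58)^(-0.05383) = 0.8520.

0.852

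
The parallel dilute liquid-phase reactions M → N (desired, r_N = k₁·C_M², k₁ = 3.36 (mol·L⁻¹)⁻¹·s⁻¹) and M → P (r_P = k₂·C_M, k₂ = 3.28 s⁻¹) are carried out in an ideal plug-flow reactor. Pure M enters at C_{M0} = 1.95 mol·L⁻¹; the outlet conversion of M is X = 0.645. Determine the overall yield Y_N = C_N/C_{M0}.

0.364

C_M = C_{M0}(1−X) = 0.6922 mol·L⁻¹.
Along a PFR/batch, dC_P/dC_M = −r_P/(r_N+r_P) = −k₂/(k₂+k₁·C_M).
Integrating from C_{M0} to C_M: C_P = (3.28/3.36)·ln[(3.28+3.36·1.95)/(3.28+3.36·0.692)] = 0.9762·ln(9.832/5.606) = 0.5484 mol·L⁻¹.
Then C_N = (C_{M0}−C_M) − C_P = 1.258 − 0.5484 = 0.7093 mol·L⁻¹.
Y_N = C_N/C_{M0} = 0.7093/1.95 = 0.364.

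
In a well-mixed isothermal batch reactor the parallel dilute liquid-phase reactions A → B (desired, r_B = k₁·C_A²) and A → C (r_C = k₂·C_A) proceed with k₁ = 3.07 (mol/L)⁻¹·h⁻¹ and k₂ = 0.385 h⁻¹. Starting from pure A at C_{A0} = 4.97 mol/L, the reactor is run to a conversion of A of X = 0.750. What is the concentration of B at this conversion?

C_A = C_{A0}(1−X) = 1.242 mol/L.
Along a PFR/batch, dC_C/dC_A = −r_C/(r_B+r_C) = −k₂/(k₂+k₁·C_A).
Integrating from C_{A0} to C_A: C_C = (0.385/3.07)·ln[(0.385+3.07·4.97)/(0.385+3.07·1.24)] = 0.1254·ln(15.64/4.199) = 0.1649 mol/L.
Then C_B = (C_{A0}−C_A) − C_C = 3.728 − 0.1649 = 3.563 mol/L.

3.56 mol/L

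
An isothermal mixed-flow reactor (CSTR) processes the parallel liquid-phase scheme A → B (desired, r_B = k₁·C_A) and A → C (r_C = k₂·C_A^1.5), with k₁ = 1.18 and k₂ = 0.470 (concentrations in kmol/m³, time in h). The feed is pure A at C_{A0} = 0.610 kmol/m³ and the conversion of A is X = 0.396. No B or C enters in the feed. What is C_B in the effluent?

0.195 kmol/m³

Exit C_A = C_{A0}(1−X) = 0.610×0.604 = 0.3684 kmol/m³.
A CSTR operates uniformly at the exit composition, giving r_B = 0.4348 and r_C = 0.1051 (each k·C_A^n at C_A = 0.3684).
Fraction of consumed A going to B: r_B/(r_B+r_C) = 0.8053.
C_B = 0.8053·C_{A0}·X = 0.8053×0.610×0.396 = 0.195 kmol/m³.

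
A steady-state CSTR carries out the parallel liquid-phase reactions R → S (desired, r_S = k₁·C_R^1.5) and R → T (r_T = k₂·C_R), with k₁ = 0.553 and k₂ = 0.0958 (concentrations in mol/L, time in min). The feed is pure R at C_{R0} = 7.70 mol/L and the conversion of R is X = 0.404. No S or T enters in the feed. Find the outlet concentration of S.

Exit C_R = C_{R0}(1−X) = 7.70×0.596 = 4.589 mol/L.
In a CSTR the entire volume is at exit conditions, so r_S = 0.553×4.589^1.5 = 5.437 and r_T = 0.0958×4.589 = 0.4396.
Fraction of consumed R going to S: r_S/(r_S+r_T) = 0.9252.
C_S = 0.9252·C_{R0}·X = 0.9252×7.70×0.404 = 2.88 mol/L.

2.88 mol/L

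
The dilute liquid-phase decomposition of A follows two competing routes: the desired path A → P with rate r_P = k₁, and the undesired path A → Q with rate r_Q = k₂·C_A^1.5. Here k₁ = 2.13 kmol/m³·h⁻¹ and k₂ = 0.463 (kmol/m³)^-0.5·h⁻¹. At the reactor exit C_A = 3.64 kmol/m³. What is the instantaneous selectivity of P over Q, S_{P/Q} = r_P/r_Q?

S_{P/Q} = r_P/r_Q = (k₁)/(k₂·C_A^1.5) = (k₁/k₂)·C_A^-1.5.
= (2.13) / (0.463×3.640^1.5) = 2.130/3.215 = 0.662.

0.662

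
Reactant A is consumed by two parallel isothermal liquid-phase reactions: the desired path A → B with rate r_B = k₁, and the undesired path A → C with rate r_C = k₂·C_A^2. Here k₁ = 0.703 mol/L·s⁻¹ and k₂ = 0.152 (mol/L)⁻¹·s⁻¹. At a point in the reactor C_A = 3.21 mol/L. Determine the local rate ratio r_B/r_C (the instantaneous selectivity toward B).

0.449

S_{B/C} = r_B/r_C = (k₁)/(k₂·C_A^2) = (k₁/k₂)·C_A^-2.
= (0.703) / (0.152×3.210^2) = 0.7030/1.566 = 0.449.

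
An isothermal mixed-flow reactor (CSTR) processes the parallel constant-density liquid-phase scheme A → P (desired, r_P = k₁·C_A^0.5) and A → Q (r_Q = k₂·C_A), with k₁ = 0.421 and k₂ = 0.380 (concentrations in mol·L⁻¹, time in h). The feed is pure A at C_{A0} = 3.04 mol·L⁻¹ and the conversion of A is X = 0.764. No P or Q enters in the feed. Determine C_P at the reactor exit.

1.32 mol·L⁻¹

Exit C_A = C_{A0}(1−X) = 3.04×0.236 = 0.7174 mol·L⁻¹.
A CSTR operates uniformly at the exit composition, giving r_P = 0.3566 and r_Q = 0.2726 (each k·C_A^n at C_A = 0.7174).
Fraction of consumed A going to P: r_P/(r_P+r_Q) = 0.5667.
C_P = 0.5667·C_{A0}·X = 0.5667×3.04×0.764 = 1.32 mol·L⁻¹.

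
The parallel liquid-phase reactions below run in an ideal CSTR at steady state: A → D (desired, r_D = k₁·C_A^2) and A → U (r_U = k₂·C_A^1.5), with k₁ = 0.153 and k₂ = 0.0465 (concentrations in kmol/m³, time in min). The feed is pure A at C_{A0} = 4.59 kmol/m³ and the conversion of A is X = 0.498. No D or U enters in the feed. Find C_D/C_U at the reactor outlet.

4.99

Exit C_A = C_{A0}(1−X) = 4.59×0.502 = 2.304 kmol/m³.
In a CSTR the entire volume is at exit conditions, so r_D = 0.153×2.304^2 = 0.8123 and r_U = 0.0465×2.304^1.5 = 0.1626.
Overall selectivity = C_D/C_U = r_Dτ/(r_Uτ) = r_D/r_U = 4.99.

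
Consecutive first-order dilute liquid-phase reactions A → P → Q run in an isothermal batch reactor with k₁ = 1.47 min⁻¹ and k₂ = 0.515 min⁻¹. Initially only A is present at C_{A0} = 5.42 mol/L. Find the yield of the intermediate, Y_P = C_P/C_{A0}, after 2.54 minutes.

0.379

The intermediate concentration in a first-order A→B→C sequence is C_P = k₁C_{A0}(e^(−k₁t) − e^(−k₂t))/(k₂−k₁).
e^(−k₁t) = e^(−1.47×2.54) = e^(−3.734) = 0.02390; e^(−k₂t) = e^(−1.308) = 0.2703.
C_P = 1.47×5.42/(0.515−1.47) × (0.02390−0.2703) = (-8.343)×(-0.2464) = 2.056 mol/L.
Y_P = C_P/C_{A0} = 2.056/5.42 = 0.379.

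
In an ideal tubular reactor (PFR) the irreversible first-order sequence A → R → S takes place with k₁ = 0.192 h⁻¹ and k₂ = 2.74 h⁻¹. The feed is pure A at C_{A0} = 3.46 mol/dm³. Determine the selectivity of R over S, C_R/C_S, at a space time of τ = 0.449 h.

For first-order series with pure A initially, C_R(τ) = k₁C_{A0}/(k₂−k₁)·(e^(−k₁τ) − e^(−k₂τ)).
e^(−k₁τ) = e^(−0.192×0.449) = e^(−0.08621) = 0.9174; e^(−k₂τ) = e^(−1.230) = 0.2922.
C_R = 0.192×3.46/(2.74−0.192) × (0.9174−0.2922) = 0.2607×0.6252 = 0.1630 mol/dm³.
C_A = C_{A0}e^(−k₁τ) = 3.174 mol/dm³, so C_S = C_{A0}−C_A−C_R = 0.1228 mol/dm³; C_R/C_S = 1.33.

1.33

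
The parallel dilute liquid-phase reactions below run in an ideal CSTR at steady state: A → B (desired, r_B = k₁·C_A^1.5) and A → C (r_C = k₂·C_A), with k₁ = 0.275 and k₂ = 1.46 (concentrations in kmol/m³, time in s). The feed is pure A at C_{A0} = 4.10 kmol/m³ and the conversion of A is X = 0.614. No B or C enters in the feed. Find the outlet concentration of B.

Exit C_A = C_{A0}(1−X) = 4.10×0.386 = 1.583 kmol/m³.
Rates in a CSTR are evaluated at the outlet concentration: r_B = 0.275×1.583^1.5 = 0.5475, r_C = 1.46×1.583 = 2.311.
Fraction of consumed A going to B: r_B/(r_B+r_C) = 0.1916.
C_B = 0.1916·C_{A0}·X = 0.1916×4.10×0.614 = 0.482 kmol/m³.

0.482 kmol/m³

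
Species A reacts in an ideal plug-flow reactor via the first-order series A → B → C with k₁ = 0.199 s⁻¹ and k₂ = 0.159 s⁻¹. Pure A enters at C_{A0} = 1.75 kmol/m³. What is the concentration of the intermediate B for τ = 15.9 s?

Solving the coupled first-order balances gives C_B(τ) = [k₁/(k₂−k₁)]·C_{A0}·(e^(−k₁τ) − e^(−k₂τ)).
e^(−k₁τ) = e^(−0.199×15.9) = e^(−3.164) = 0.04225; e^(−k₂τ) = e^(−2.528) = 0.07981.
C_B = 0.199×1.75/(0.159−0.199) × (0.04225−0.07981) = (-8.706)×(-0.03756) = 0.3270 kmol/m³.

0.327 kmol/m³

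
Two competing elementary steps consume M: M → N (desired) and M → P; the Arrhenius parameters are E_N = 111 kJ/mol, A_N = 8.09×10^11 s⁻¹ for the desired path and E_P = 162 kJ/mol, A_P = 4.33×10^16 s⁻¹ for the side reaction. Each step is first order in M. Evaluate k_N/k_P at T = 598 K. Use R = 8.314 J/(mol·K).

k_N/k_P = (A_N/A_P)·exp[−(E_N−E_P)/(RT)] = (A_N/A_P)·exp[(E_P−E_N)/(RT)].
(E_P−E_N)/(RT) = (162−111)×10³/(8.314×598) = 51000/4972 = 10.26.
k_N/k_P = (8.09×10^11/4.33×10^16)·exp(10.26) = 1.868×10^-5 × 28507 = 0.533.

0.533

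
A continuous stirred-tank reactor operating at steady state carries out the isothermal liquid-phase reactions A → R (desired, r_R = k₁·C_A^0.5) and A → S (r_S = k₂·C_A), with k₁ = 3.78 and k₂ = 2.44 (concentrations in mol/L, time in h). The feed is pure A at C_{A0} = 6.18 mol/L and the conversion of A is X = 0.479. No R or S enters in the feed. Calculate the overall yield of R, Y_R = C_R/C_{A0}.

Exit C_A = C_{A0}(1−X) = 6.18×0.521 = 3.220 mol/L.
A CSTR operates uniformly at the exit composition, giving r_R = 6.783 and r_S = 7.856 (each k·C_A^n at C_A = 3.220).
Fraction of consumed A going to R: r_R/(r_R+r_S) = 0.4633.
C_R = 0.4633·C_{A0}·X = 0.4633×6.18×0.479 = 1.37 mol/L; Y_R = C_R/C_{A0} = 0.222.

0.222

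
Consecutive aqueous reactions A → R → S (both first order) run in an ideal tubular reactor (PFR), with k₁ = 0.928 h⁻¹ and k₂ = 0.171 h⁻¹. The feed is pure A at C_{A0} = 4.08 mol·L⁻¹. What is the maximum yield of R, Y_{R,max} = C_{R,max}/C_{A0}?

0.682

Evaluating C_R at τ_opt = ln(k₂/k₁)/(k₂−k₁) gives C_{R,max}/C_{A0} = (k₁/k₂)^[k₂/(k₂−k₁)].
= (0.928/0.171)^(0.171/(0.171−0.928)) = (5.427)^(-0.2259) = 0.6825.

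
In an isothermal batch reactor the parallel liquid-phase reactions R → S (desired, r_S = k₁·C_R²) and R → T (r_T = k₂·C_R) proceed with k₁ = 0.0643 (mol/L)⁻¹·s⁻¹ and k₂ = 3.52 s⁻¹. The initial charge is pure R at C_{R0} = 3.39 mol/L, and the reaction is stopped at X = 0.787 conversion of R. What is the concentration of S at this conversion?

0.0961 mol/L

C_R = C_{R0}(1−X) = 0.7221 mol/L.
Along a PFR/batch, dC_T/dC_R = −r_T/(r_S+r_T) = −k₂/(k₂+k₁·C_R).
Integrating from C_{R0} to C_R: C_T = (3.52/0.0643)·ln[(3.52+0.0643·3.39)/(3.52+0.0643·0.722)] = 54.74·ln(3.738/3.566) = 2.572 mol/L.
Then C_S = (C_{R0}−C_R) − C_T = 2.668 − 2.572 = 0.09610 mol/L.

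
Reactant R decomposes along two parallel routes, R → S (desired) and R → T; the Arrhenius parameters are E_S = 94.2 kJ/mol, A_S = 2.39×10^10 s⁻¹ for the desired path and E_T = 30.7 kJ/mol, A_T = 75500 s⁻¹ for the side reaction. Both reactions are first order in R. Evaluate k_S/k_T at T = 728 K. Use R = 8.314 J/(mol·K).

Since both paths have the same order in R, the concentration cancels and S_{S/T} = k_S/k_T = (A_S/A_T)·exp[(E_T−E_S)/(RT)].
(E_T−E_S)/(RT) = (30.7−94.2)×10³/(8.314×728) = -63500/6053 = -10.49.
k_S/k_T = (2.39×10^10/75500)·exp(-10.49) = 3.166×10^5 × 2.778×10^-5 = 8.79.
Since E_S > E_T, raising the temperature improves selectivity toward S.

8.79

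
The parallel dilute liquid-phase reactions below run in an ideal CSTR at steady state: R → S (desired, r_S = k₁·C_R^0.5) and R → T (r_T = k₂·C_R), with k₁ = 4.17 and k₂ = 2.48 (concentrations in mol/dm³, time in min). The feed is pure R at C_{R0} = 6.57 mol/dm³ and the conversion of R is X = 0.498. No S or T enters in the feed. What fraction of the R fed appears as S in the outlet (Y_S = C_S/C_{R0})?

0.239

Exit C_R = C_{R0}(1−X) = 6.57×0.502 = 3.298 mol/dm³.
In a CSTR the entire volume is at exit conditions, so r_S = 4.17×3.298^0.5 = 7.573 and r_T = 2.48×3.298 = 8.179.
Fraction of consumed R going to S: r_S/(r_S+r_T) = 0.4808.
C_S = 0.4808·C_{R0}·X = 0.4808×6.57×0.498 = 1.57 mol/dm³; Y_S = C_S/C_{R0} = 0.239.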